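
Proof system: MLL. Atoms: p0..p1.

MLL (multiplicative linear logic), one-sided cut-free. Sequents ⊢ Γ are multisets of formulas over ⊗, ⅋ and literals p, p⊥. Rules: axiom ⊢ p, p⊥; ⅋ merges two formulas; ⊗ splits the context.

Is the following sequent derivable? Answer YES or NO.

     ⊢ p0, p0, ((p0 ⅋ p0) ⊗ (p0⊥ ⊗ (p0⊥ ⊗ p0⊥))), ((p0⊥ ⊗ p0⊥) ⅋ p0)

Proof tree:
[⅋]  ⊢ p0, p0, ((p0 ⅋ p0) ⊗ (p0⊥ ⊗ (p0⊥ ⊗ p0⊥))), ((p0⊥ ⊗ p0⊥) ⅋ p0)
  [⊗]  ⊢ (p0⊥ ⊗ p0⊥), p0, p0, p0, ((p0 ⅋ p0) ⊗ (p0⊥ ⊗ (p0⊥ ⊗ p0⊥)))
    [⅋]  ⊢ (p0⊥ ⊗ p0⊥), (p0 ⅋ p0)
      [⊗]  ⊢ p0, p0, (p0⊥ ⊗ p0⊥)
        [Ax]  ⊢ p0, p0⊥
        [Ax]  ⊢ p0, p0⊥
    [⊗]  ⊢ p0, p0, p0, (p0⊥ ⊗ (p0⊥ ⊗ p0⊥))
      [Ax]  ⊢ p0, p0⊥
      [⊗]  ⊢ p0, p0, (p0⊥ ⊗ p0⊥)
        [Ax]  ⊢ p0, p0⊥
        [Ax]  ⊢ p0, p0⊥

Result: YES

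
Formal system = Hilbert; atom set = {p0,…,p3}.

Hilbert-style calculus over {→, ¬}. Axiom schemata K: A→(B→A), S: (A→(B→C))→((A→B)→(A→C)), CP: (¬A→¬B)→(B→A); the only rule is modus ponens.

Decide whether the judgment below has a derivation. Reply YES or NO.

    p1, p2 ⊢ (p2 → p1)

Derivation trace:
[MP] p1, p2 ⊢ (p2 → p1)
  [K]  ⊢ (p1 → (p2 → p1))
  [MP] p1, p2 ⊢ p1
    [MP] p1 ⊢ (p2 → p1)
      [K]  ⊢ (p1 → (p2 → p1))
      [Hyp] p1 ⊢ p1
    [Hyp] p2 ⊢ p2

Result: YES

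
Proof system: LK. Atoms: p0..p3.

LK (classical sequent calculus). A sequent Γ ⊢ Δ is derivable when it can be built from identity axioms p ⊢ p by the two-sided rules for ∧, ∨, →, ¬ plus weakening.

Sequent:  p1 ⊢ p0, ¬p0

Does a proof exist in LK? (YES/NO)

Proof tree:
[¬R] p1 ⊢ p0, ¬p0
  [WL] p0, p1 ⊢ p0
    [Ax] p0 ⊢ p0

Result: YES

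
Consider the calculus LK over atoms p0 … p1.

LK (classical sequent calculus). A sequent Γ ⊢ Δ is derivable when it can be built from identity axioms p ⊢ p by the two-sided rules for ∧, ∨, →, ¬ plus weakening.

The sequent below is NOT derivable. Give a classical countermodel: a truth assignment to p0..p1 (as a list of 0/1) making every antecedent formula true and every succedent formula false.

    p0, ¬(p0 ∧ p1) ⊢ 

Truth-table refutation:
  v=00: Γ:[p0=F, ¬(p0 ∧ p1)=T] Δ:[] refutes=False
  v=01: Γ:[p0=F, ¬(p0 ∧ p1)=T] Δ:[] refutes=False
  v=10: Γ:[p0=T, ¬(p0 ∧ p1)=T] Δ:[] refutes=True  ← countermodel

Result: [1, 0]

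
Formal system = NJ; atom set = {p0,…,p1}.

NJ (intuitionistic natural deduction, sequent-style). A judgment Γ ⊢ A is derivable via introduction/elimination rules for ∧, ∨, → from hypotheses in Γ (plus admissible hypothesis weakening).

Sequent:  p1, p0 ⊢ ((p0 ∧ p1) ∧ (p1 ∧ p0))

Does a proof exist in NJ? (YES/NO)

Proof tree:
[∧I] p1, p0 ⊢ ((p0 ∧ p1) ∧ (p1 ∧ p0))
  [∧I] p1, p0 ⊢ (p0 ∧ p1)
    [Ax] p0 ⊢ p0
    [Wk] p1, p0 ⊢ p1
      [Ax] p1 ⊢ p1
  [∧I] p1, p0 ⊢ (p1 ∧ p0)
    [Ax] p1 ⊢ p1
    [Ax] p0 ⊢ p0

Result: YES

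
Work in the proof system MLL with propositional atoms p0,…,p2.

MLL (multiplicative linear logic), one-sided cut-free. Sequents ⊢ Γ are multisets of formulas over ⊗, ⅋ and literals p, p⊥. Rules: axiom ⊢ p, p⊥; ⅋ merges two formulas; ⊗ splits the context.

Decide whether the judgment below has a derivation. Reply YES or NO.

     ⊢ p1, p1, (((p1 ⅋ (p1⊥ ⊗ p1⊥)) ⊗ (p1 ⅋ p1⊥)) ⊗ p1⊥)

Derivation trace:
[⊗]  ⊢ p1, p1, (((p1 ⅋ (p1⊥ ⊗ p1⊥)) ⊗ (p1 ⅋ p1⊥)) ⊗ p1⊥)
  [⊗]  ⊢ p1, ((p1 ⅋ (p1⊥ ⊗ p1⊥)) ⊗ (p1 ⅋ p1⊥))
    [⅋]  ⊢ p1, (p1 ⅋ (p1⊥ ⊗ p1⊥))
      [⊗]  ⊢ p1, p1, (p1⊥ ⊗ p1⊥)
        [Ax]  ⊢ p1, p1⊥
        [Ax]  ⊢ p1, p1⊥
    [⅋]  ⊢ (p1 ⅋ p1⊥)
      [Ax]  ⊢ p1, p1⊥
  [Ax]  ⊢ p1, p1⊥

Result: YES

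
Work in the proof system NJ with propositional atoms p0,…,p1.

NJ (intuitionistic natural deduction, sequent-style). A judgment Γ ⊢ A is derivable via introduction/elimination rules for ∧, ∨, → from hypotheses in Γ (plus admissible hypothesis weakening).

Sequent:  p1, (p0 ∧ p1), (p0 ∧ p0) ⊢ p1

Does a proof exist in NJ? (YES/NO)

Derivation trace:
[Wk] p1, (p0 ∧ p1), (p0 ∧ p0) ⊢ p1
  [Wk] p1, (p0 ∧ p1) ⊢ p1
    [Ax] p1 ⊢ p1

Result: YES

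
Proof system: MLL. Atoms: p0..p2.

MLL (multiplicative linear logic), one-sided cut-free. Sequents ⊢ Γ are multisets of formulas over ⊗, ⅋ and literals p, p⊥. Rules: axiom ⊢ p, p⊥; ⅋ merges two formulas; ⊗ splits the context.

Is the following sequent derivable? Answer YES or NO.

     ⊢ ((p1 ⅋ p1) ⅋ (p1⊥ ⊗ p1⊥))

Proof tree:
[⅋]  ⊢ ((p1 ⅋ p1) ⅋ (p1⊥ ⊗ p1⊥))
  [⅋]  ⊢ (p1⊥ ⊗ p1⊥), (p1 ⅋ p1)
    [⊗]  ⊢ p1, p1, (p1⊥ ⊗ p1⊥)
      [Ax]  ⊢ p1, p1⊥
      [Ax]  ⊢ p1, p1⊥

Result: YES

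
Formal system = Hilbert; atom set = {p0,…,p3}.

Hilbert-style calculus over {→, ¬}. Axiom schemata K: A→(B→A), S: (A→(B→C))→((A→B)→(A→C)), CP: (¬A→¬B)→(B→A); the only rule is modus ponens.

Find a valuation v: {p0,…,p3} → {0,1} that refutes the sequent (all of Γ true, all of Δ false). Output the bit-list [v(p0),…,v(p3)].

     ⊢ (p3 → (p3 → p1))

Truth-table refutation:
  v=0000: Γ:[] Δ:[(p3 → (p3 → p1))=T] refutes=False
  v=0001: Γ:[] Δ:[(p3 → (p3 → p1))=F] refutes=True  ← countermodel

Result: [0, 0, 0, 1]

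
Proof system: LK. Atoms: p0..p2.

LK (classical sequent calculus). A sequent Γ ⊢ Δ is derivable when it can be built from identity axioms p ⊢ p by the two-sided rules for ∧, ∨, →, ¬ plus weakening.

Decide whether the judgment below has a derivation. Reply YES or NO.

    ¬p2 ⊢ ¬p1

Truth-table refutation:
  v=000: Γ:[¬p2=T] Δ:[¬p1=T] refutes=False
  v=001: Γ:[¬p2=F] Δ:[¬p1=T] refutes=False
  v=010: Γ:[¬p2=T] Δ:[¬p1=F] refutes=True  ← countermodel

Result: NO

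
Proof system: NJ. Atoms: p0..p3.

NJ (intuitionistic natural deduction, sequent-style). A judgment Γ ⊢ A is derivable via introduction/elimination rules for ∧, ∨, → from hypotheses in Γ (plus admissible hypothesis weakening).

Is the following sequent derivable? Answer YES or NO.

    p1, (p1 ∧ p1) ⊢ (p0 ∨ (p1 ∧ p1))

Proof tree:
[∨I₂] p1, (p1 ∧ p1) ⊢ (p0 ∨ (p1 ∧ p1))
  [Wk] p1, (p1 ∧ p1) ⊢ (p1 ∧ p1)
    [∧I] p1 ⊢ (p1 ∧ p1)
      [Ax] p1 ⊢ p1
      [Ax] p1 ⊢ p1

Result: YES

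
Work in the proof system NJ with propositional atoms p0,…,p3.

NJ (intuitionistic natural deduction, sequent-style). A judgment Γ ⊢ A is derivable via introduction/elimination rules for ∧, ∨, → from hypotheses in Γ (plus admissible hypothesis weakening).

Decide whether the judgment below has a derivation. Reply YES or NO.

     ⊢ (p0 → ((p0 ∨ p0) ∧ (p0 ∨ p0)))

Derivation trace:
[→I]  ⊢ (p0 → ((p0 ∨ p0) ∧ (p0 ∨ p0)))
  [∧I] p0 ⊢ ((p0 ∨ p0) ∧ (p0 ∨ p0))
    [∨I₂] p0 ⊢ (p0 ∨ p0)
      [Ax] p0 ⊢ p0
    [∨I₂] p0 ⊢ (p0 ∨ p0)
      [Ax] p0 ⊢ p0

Result: YES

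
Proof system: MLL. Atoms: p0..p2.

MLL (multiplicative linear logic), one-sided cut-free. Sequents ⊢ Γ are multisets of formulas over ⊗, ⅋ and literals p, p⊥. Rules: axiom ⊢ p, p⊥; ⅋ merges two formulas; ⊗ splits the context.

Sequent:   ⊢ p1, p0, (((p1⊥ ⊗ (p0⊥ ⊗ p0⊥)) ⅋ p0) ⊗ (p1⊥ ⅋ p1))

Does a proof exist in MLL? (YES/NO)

Proof tree:
[⊗]  ⊢ p1, p0, (((p1⊥ ⊗ (p0⊥ ⊗ p0⊥)) ⅋ p0) ⊗ (p1⊥ ⅋ p1))
  [⅋]  ⊢ p1, p0, ((p1⊥ ⊗ (p0⊥ ⊗ p0⊥)) ⅋ p0)
    [⊗]  ⊢ p1, p0, p0, (p1⊥ ⊗ (p0⊥ ⊗ p0⊥))
      [Ax]  ⊢ p1, p1⊥
      [⊗]  ⊢ p0, p0, (p0⊥ ⊗ p0⊥)
        [Ax]  ⊢ p0, p0⊥
        [Ax]  ⊢ p0, p0⊥
  [⅋]  ⊢ (p1⊥ ⅋ p1)
    [Ax]  ⊢ p1, p1⊥

Result: YES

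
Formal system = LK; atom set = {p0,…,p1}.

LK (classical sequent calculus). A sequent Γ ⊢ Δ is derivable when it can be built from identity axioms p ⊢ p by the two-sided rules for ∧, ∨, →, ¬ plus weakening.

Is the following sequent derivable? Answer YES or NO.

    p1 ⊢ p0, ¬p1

Search for a countermodel by truth-table:
  v=00: Γ:[p1=F] Δ:[p0=F, ¬p1=T] refutes=False
  v=01: Γ:[p1=T] Δ:[p0=F, ¬p1=F] refutes=True  ← countermodel

Result: NO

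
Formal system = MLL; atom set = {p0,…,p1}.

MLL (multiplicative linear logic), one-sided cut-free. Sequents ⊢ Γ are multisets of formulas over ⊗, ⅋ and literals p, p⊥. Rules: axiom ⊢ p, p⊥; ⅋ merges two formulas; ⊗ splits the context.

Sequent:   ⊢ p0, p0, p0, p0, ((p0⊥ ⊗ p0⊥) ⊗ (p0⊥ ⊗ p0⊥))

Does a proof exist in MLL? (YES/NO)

Derivation (root first):
[⊗]  ⊢ p0, p0, p0, p0, ((p0⊥ ⊗ p0⊥) ⊗ (p0⊥ ⊗ p0⊥))
  [⊗]  ⊢ p0, p0, (p0⊥ ⊗ p0⊥)
    [Ax]  ⊢ p0, p0⊥
    [Ax]  ⊢ p0, p0⊥
  [⊗]  ⊢ p0, p0, (p0⊥ ⊗ p0⊥)
    [Ax]  ⊢ p0, p0⊥
    [Ax]  ⊢ p0, p0⊥

Result: YES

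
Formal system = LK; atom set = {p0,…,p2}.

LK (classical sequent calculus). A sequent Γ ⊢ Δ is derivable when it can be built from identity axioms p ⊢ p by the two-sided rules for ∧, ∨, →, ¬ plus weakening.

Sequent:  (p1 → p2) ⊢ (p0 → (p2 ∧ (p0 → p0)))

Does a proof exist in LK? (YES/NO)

Truth-table refutation:
  v=000: Γ:[(p1 → p2)=T] Δ:[(p0 → (p2 ∧ (p0 → p0)))=T] refutes=False
  v=001: Γ:[(p1 → p2)=T] Δ:[(p0 → (p2 ∧ (p0 → p0)))=T] refutes=False
  v=010: Γ:[(p1 → p2)=F] Δ:[(p0 → (p2 ∧ (p0 → p0)))=T] refutes=False
  v=011: Γ:[(p1 → p2)=T] Δ:[(p0 → (p2 ∧ (p0 → p0)))=T] refutes=False
  v=100: Γ:[(p1 → p2)=T] Δ:[(p0 → (p2 ∧ (p0 → p0)))=F] refutes=True  ← countermodel

Result: NO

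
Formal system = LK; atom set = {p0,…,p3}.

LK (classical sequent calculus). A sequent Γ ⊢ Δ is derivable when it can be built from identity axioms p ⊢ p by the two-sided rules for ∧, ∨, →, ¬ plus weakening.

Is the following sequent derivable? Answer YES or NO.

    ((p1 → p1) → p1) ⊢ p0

Truth-table refutation:
  v=0000: Γ:[((p1 → p1) → p1)=F] Δ:[p0=F] refutes=False
  v=0001: Γ:[((p1 → p1) → p1)=F] Δ:[p0=F] refutes=False
  v=0010: Γ:[((p1 → p1) → p1)=F] Δ:[p0=F] refutes=False
  v=0011: Γ:[((p1 → p1) → p1)=F] Δ:[p0=F] refutes=False
  v=0100: Γ:[((p1 → p1) → p1)=T] Δ:[p0=F] refutes=True  ← countermodel

Result: NO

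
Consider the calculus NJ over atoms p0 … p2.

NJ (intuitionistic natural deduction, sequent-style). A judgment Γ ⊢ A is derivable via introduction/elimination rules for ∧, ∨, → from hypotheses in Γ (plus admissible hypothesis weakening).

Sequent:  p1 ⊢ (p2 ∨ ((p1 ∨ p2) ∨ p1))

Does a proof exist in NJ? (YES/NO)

Proof tree:
[∨I₂] p1 ⊢ (p2 ∨ ((p1 ∨ p2) ∨ p1))
  [∨I₁] p1 ⊢ ((p1 ∨ p2) ∨ p1)
    [∨I₁] p1 ⊢ (p1 ∨ p2)
      [Ax] p1 ⊢ p1

Result: YES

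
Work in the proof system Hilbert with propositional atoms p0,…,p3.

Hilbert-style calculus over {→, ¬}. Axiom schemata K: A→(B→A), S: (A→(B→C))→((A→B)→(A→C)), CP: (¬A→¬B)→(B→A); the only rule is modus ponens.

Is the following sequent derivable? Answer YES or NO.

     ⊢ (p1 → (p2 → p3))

Search for a countermodel by truth-table:
  v=0000: Γ:[] Δ:[(p1 → (p2 → p3))=T] refutes=False
  v=0001: Γ:[] Δ:[(p1 → (p2 → p3))=T] refutes=False
  v=0010: Γ:[] Δ:[(p1 → (p2 → p3))=T] refutes=False
  v=0011: Γ:[] Δ:[(p1 → (p2 → p3))=T] refutes=False
  v=0100: Γ:[] Δ:[(p1 → (p2 → p3))=T] refutes=False
  v=0101: Γ:[] Δ:[(p1 → (p2 → p3))=T] refutes=False
  v=0110: Γ:[] Δ:[(p1 → (p2 → p3))=F] refutes=True  ← countermodel

Result: NO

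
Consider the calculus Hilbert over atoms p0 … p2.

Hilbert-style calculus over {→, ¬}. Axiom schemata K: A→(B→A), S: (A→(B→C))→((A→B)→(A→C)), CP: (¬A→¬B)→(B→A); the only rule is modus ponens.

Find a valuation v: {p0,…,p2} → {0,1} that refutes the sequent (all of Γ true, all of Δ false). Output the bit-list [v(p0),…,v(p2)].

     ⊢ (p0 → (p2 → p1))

Search for a countermodel by truth-table:
  v=000: Γ:[] Δ:[(p0 → (p2 → p1))=T] refutes=False
  v=001: Γ:[] Δ:[(p0 → (p2 → p1))=T] refutes=False
  v=010: Γ:[] Δ:[(p0 → (p2 → p1))=T] refutes=False
  v=011: Γ:[] Δ:[(p0 → (p2 → p1))=T] refutes=False
  v=100: Γ:[] Δ:[(p0 → (p2 → p1))=T] refutes=False
  v=101: Γ:[] Δ:[(p0 → (p2 → p1))=F] refutes=True  ← countermodel

Result: [1, 0, 1]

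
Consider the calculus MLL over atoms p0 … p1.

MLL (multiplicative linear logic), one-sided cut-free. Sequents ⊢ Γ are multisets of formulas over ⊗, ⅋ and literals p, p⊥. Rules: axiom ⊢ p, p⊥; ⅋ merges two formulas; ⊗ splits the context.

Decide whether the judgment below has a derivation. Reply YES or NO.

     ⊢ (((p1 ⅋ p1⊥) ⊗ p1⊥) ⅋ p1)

Proof tree:
[⅋]  ⊢ (((p1 ⅋ p1⊥) ⊗ p1⊥) ⅋ p1)
  [⊗]  ⊢ p1, ((p1 ⅋ p1⊥) ⊗ p1⊥)
    [⅋]  ⊢ (p1 ⅋ p1⊥)
      [Ax]  ⊢ p1, p1⊥
    [Ax]  ⊢ p1, p1⊥

Result: YES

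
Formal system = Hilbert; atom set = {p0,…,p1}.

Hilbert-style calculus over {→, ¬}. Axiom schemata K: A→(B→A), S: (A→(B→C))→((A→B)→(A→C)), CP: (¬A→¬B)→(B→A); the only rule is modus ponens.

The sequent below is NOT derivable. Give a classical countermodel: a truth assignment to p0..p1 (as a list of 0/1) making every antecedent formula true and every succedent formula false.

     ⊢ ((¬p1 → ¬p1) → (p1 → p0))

Search for a countermodel by truth-table:
  v=00: Γ:[] Δ:[((¬p1 → ¬p1) → (p1 → p0))=T] refutes=False
  v=01: Γ:[] Δ:[((¬p1 → ¬p1) → (p1 → p0))=F] refutes=True  ← countermodel

Result: [0, 1]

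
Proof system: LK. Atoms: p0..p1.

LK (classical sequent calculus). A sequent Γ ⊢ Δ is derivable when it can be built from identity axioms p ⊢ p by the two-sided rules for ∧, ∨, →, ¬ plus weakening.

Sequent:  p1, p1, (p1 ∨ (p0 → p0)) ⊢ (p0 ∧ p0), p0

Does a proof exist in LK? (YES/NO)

Search for a countermodel by truth-table:
  v=00: Γ:[p1=F, p1=F, (p1 ∨ (p0 → p0))=T] Δ:[(p0 ∧ p0)=F, p0=F] refutes=False
  v=01: Γ:[p1=T, p1=T, (p1 ∨ (p0 → p0))=T] Δ:[(p0 ∧ p0)=F, p0=F] refutes=True  ← countermodel

Result: NO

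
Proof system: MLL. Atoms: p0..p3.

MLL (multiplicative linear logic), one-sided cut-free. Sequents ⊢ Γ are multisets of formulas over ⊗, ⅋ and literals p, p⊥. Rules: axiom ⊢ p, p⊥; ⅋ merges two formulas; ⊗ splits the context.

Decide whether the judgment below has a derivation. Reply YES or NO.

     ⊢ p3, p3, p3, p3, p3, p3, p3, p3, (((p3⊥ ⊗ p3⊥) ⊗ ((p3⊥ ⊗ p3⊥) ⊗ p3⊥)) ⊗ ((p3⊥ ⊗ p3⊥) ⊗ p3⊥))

Derivation trace:
[⊗]  ⊢ p3, p3, p3, p3, p3, p3, p3, p3, (((p3⊥ ⊗ p3⊥) ⊗ ((p3⊥ ⊗ p3⊥) ⊗ p3⊥)) ⊗ ((p3⊥ ⊗ p3⊥) ⊗ p3⊥))
  [⊗]  ⊢ p3, p3, p3, p3, p3, ((p3⊥ ⊗ p3⊥) ⊗ ((p3⊥ ⊗ p3⊥) ⊗ p3⊥))
    [⊗]  ⊢ p3, p3, (p3⊥ ⊗ p3⊥)
      [Ax]  ⊢ p3, p3⊥
      [Ax]  ⊢ p3, p3⊥
    [⊗]  ⊢ p3, p3, p3, ((p3⊥ ⊗ p3⊥) ⊗ p3⊥)
      [⊗]  ⊢ p3, p3, (p3⊥ ⊗ p3⊥)
        [Ax]  ⊢ p3, p3⊥
        [Ax]  ⊢ p3, p3⊥
      [Ax]  ⊢ p3, p3⊥
  [⊗]  ⊢ p3, p3, p3, ((p3⊥ ⊗ p3⊥) ⊗ p3⊥)
    [⊗]  ⊢ p3, p3, (p3⊥ ⊗ p3⊥)
      [Ax]  ⊢ p3, p3⊥
      [Ax]  ⊢ p3, p3⊥
    [Ax]  ⊢ p3, p3⊥

Result: YES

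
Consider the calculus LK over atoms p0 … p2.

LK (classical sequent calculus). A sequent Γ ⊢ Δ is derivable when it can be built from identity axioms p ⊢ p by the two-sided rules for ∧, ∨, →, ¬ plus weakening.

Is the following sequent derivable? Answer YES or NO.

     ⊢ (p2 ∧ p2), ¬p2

Proof tree:
[¬R]  ⊢ (p2 ∧ p2), ¬p2
  [∧R] p2 ⊢ (p2 ∧ p2)
    [Ax] p2 ⊢ p2
    [Ax] p2 ⊢ p2

Result: YES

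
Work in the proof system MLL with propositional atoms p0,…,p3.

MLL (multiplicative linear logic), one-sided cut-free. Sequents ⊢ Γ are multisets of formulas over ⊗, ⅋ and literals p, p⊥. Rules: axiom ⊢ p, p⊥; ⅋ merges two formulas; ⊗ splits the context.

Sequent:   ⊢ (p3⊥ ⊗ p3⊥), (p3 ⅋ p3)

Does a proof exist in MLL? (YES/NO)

Proof tree:
[⅋]  ⊢ (p3⊥ ⊗ p3⊥), (p3 ⅋ p3)
  [⊗]  ⊢ p3, p3, (p3⊥ ⊗ p3⊥)
    [Ax]  ⊢ p3, p3⊥
    [Ax]  ⊢ p3, p3⊥

Result: YES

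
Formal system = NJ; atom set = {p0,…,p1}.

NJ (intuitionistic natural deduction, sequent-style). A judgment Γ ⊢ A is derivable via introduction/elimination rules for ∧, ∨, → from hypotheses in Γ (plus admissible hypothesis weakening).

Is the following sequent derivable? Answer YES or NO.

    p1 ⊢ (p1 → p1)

Derivation (root first):
[→I] p1 ⊢ (p1 → p1)
  [Wk] p1, p1 ⊢ p1
    [Ax] p1 ⊢ p1

Result: YES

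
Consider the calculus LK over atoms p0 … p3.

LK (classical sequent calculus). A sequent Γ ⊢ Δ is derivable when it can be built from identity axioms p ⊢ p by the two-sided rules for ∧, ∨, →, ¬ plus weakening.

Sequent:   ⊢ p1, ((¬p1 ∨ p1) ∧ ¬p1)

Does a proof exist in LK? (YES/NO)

Derivation trace:
[∧R]  ⊢ p1, ((¬p1 ∨ p1) ∧ ¬p1)
  [∨R]  ⊢ (¬p1 ∨ p1)
    [¬R]  ⊢ p1, ¬p1
      [Ax] p1 ⊢ p1
  [¬R]  ⊢ p1, ¬p1
    [Ax] p1 ⊢ p1

Result: YES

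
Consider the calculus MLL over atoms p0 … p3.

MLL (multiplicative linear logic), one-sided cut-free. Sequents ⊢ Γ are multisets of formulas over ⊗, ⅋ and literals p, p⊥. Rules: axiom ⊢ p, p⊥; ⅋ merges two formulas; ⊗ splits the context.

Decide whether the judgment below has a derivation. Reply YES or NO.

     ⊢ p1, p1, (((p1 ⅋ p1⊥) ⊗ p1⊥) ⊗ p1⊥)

Proof tree:
[⊗]  ⊢ p1, p1, (((p1 ⅋ p1⊥) ⊗ p1⊥) ⊗ p1⊥)
  [⊗]  ⊢ p1, ((p1 ⅋ p1⊥) ⊗ p1⊥)
    [⅋]  ⊢ (p1 ⅋ p1⊥)
      [Ax]  ⊢ p1, p1⊥
    [Ax]  ⊢ p1, p1⊥
  [Ax]  ⊢ p1, p1⊥

Result: YES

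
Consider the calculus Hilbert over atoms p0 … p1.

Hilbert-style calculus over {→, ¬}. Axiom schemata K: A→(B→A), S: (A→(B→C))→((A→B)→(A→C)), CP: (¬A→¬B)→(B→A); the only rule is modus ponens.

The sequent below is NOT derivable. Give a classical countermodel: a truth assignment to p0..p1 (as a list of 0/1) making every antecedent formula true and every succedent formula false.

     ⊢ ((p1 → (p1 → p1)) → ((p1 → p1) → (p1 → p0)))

Enumerate valuations to refute Γ ⊢ Δ:
  v=00: Γ:[] Δ:[((p1 → (p1 → p1)) → ((p1 → p1) → (p1 → p0)))=T] refutes=False
  v=01: Γ:[] Δ:[((p1 → (p1 → p1)) → ((p1 → p1) → (p1 → p0)))=F] refutes=True  ← countermodel

Result: [0, 1]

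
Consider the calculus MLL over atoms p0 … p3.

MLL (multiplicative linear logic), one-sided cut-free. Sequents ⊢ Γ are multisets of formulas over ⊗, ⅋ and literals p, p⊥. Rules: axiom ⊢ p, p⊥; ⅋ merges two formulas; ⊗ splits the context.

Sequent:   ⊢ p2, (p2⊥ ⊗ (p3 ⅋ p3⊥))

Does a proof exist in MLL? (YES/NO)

Derivation (root first):
[⊗]  ⊢ p2, (p2⊥ ⊗ (p3 ⅋ p3⊥))
  [Ax]  ⊢ p2, p2⊥
  [⅋]  ⊢ (p3 ⅋ p3⊥)
    [Ax]  ⊢ p3, p3⊥

Result: YES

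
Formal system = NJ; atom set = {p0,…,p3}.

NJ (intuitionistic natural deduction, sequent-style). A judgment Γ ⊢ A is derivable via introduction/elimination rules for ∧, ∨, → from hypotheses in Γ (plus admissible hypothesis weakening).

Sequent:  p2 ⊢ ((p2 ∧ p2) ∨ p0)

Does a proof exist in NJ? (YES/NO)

Derivation trace:
[∨I₁] p2 ⊢ ((p2 ∧ p2) ∨ p0)
  [∧I] p2 ⊢ (p2 ∧ p2)
    [Ax] p2 ⊢ p2
    [Ax] p2 ⊢ p2

Result: YES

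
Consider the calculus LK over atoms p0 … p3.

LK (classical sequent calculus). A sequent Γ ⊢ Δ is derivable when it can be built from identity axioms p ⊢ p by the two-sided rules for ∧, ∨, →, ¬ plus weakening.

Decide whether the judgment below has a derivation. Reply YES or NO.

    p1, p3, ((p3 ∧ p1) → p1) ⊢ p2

Enumerate valuations to refute Γ ⊢ Δ:
  v=0000: Γ:[p1=F, p3=F, ((p3 ∧ p1) → p1)=T] Δ:[p2=F] refutes=False
  v=0001: Γ:[p1=F, p3=T, ((p3 ∧ p1) → p1)=T] Δ:[p2=F] refutes=False
  v=0010: Γ:[p1=F, p3=F, ((p3 ∧ p1) → p1)=T] Δ:[p2=T] refutes=False
  v=0011: Γ:[p1=F, p3=T, ((p3 ∧ p1) → p1)=T] Δ:[p2=T] refutes=False
  v=0100: Γ:[p1=T, p3=F, ((p3 ∧ p1) → p1)=T] Δ:[p2=F] refutes=False
  v=0101: Γ:[p1=T, p3=T, ((p3 ∧ p1) → p1)=T] Δ:[p2=F] refutes=True  ← countermodel

Result: NO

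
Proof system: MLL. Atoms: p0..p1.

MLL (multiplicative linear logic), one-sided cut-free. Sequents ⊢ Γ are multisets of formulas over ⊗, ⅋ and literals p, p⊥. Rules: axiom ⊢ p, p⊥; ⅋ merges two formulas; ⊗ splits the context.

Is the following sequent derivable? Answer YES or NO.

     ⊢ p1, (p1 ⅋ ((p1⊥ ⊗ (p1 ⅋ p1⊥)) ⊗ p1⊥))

Derivation trace:
[⅋]  ⊢ p1, (p1 ⅋ ((p1⊥ ⊗ (p1 ⅋ p1⊥)) ⊗ p1⊥))
  [⊗]  ⊢ p1, p1, ((p1⊥ ⊗ (p1 ⅋ p1⊥)) ⊗ p1⊥)
    [⊗]  ⊢ p1, (p1⊥ ⊗ (p1 ⅋ p1⊥))
      [Ax]  ⊢ p1, p1⊥
      [⅋]  ⊢ (p1 ⅋ p1⊥)
        [Ax]  ⊢ p1, p1⊥
    [Ax]  ⊢ p1, p1⊥

Result: YES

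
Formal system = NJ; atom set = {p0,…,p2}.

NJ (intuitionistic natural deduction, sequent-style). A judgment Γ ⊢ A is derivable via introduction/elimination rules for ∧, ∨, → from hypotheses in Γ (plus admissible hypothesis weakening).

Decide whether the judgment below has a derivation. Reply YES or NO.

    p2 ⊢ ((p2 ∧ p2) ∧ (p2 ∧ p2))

Derivation trace:
[∧I] p2 ⊢ ((p2 ∧ p2) ∧ (p2 ∧ p2))
  [∧I] p2 ⊢ (p2 ∧ p2)
    [Ax] p2 ⊢ p2
    [Ax] p2 ⊢ p2
  [∧I] p2 ⊢ (p2 ∧ p2)
    [Ax] p2 ⊢ p2
    [Ax] p2 ⊢ p2

Result: YES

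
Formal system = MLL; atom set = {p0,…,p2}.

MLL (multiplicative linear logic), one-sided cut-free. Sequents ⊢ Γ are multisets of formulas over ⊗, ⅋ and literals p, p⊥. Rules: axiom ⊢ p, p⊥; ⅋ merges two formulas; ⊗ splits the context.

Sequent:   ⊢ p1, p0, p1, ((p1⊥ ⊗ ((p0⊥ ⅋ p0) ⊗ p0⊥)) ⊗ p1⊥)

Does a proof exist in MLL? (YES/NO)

Derivation (root first):
[⊗]  ⊢ p1, p0, p1, ((p1⊥ ⊗ ((p0⊥ ⅋ p0) ⊗ p0⊥)) ⊗ p1⊥)
  [⊗]  ⊢ p1, p0, (p1⊥ ⊗ ((p0⊥ ⅋ p0) ⊗ p0⊥))
    [Ax]  ⊢ p1, p1⊥
    [⊗]  ⊢ p0, ((p0⊥ ⅋ p0) ⊗ p0⊥)
      [⅋]  ⊢ (p0⊥ ⅋ p0)
        [Ax]  ⊢ p0, p0⊥
      [Ax]  ⊢ p0, p0⊥
  [Ax]  ⊢ p1, p1⊥

Result: YES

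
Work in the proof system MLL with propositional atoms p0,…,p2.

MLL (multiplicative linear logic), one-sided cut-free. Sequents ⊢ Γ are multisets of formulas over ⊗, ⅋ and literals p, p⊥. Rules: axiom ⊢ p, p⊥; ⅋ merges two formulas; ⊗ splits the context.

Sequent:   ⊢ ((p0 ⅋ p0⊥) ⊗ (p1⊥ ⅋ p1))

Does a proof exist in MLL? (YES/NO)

Derivation (root first):
[⊗]  ⊢ ((p0 ⅋ p0⊥) ⊗ (p1⊥ ⅋ p1))
  [⅋]  ⊢ (p0 ⅋ p0⊥)
    [Ax]  ⊢ p0, p0⊥
  [⅋]  ⊢ (p1⊥ ⅋ p1)
    [Ax]  ⊢ p1, p1⊥

Result: YES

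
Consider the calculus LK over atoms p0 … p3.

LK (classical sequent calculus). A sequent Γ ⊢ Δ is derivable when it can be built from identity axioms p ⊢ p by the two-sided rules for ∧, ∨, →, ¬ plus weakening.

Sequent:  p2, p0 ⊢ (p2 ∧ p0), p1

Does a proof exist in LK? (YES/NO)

Derivation (root first):
[WR] p2, p0 ⊢ (p2 ∧ p0), p1
  [∧R] p2, p0 ⊢ (p2 ∧ p0)
    [Ax] p2 ⊢ p2
    [Ax] p0 ⊢ p0

Result: YES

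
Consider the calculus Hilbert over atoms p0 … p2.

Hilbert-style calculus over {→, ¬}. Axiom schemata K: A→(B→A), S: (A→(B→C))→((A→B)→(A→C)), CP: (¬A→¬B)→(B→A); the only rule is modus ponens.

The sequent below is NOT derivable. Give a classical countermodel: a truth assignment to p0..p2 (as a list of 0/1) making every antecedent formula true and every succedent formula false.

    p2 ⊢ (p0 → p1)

Enumerate valuations to refute Γ ⊢ Δ:
  v=000: Γ:[p2=F] Δ:[(p0 → p1)=T] refutes=False
  v=001: Γ:[p2=T] Δ:[(p0 → p1)=T] refutes=False
  v=010: Γ:[p2=F] Δ:[(p0 → p1)=T] refutes=False
  v=011: Γ:[p2=T] Δ:[(p0 → p1)=T] refutes=False
  v=100: Γ:[p2=F] Δ:[(p0 → p1)=F] refutes=False
  v=101: Γ:[p2=T] Δ:[(p0 → p1)=F] refutes=True  ← countermodel

Result: [1, 0, 1]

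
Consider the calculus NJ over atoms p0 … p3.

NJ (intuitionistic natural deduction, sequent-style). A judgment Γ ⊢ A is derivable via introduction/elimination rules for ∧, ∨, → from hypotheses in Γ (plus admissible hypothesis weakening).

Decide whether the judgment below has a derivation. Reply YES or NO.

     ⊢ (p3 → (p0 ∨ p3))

Derivation trace:
[→I]  ⊢ (p3 → (p0 ∨ p3))
  [∨I₂] p3 ⊢ (p0 ∨ p3)
    [Ax] p3 ⊢ p3

Result: YES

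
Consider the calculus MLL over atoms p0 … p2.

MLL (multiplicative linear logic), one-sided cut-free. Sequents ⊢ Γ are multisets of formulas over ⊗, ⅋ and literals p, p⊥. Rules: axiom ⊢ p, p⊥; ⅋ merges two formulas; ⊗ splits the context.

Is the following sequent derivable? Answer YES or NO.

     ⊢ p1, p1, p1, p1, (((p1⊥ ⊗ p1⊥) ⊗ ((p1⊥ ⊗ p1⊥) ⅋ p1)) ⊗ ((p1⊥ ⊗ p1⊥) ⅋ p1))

Proof tree:
[⊗]  ⊢ p1, p1, p1, p1, (((p1⊥ ⊗ p1⊥) ⊗ ((p1⊥ ⊗ p1⊥) ⅋ p1)) ⊗ ((p1⊥ ⊗ p1⊥) ⅋ p1))
  [⊗]  ⊢ p1, p1, p1, ((p1⊥ ⊗ p1⊥) ⊗ ((p1⊥ ⊗ p1⊥) ⅋ p1))
    [⊗]  ⊢ p1, p1, (p1⊥ ⊗ p1⊥)
      [Ax]  ⊢ p1, p1⊥
      [Ax]  ⊢ p1, p1⊥
    [⅋]  ⊢ p1, ((p1⊥ ⊗ p1⊥) ⅋ p1)
      [⊗]  ⊢ p1, p1, (p1⊥ ⊗ p1⊥)
        [Ax]  ⊢ p1, p1⊥
        [Ax]  ⊢ p1, p1⊥
  [⅋]  ⊢ p1, ((p1⊥ ⊗ p1⊥) ⅋ p1)
    [⊗]  ⊢ p1, p1, (p1⊥ ⊗ p1⊥)
      [Ax]  ⊢ p1, p1⊥
      [Ax]  ⊢ p1, p1⊥

Result: YES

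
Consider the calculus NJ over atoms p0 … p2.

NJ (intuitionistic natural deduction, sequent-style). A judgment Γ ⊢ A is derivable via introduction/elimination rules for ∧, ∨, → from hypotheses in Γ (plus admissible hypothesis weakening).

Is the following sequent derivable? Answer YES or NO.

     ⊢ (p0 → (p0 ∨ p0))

Derivation trace:
[→I]  ⊢ (p0 → (p0 ∨ p0))
  [∨I₂] p0 ⊢ (p0 ∨ p0)
    [Ax] p0 ⊢ p0

Result: YES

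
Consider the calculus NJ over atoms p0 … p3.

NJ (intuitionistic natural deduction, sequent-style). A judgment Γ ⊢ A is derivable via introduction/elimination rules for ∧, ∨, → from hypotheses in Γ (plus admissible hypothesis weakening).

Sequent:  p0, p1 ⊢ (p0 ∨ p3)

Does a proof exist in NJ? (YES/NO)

Derivation trace:
[∨I₁] p0, p1 ⊢ (p0 ∨ p3)
  [Wk] p0, p1 ⊢ p0
    [Ax] p0 ⊢ p0

Result: YES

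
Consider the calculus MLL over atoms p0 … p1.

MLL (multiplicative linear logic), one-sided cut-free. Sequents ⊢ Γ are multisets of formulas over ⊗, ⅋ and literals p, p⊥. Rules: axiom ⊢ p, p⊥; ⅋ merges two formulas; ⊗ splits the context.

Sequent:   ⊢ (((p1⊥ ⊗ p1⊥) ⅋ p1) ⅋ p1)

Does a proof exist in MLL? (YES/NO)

Derivation (root first):
[⅋]  ⊢ (((p1⊥ ⊗ p1⊥) ⅋ p1) ⅋ p1)
  [⅋]  ⊢ p1, ((p1⊥ ⊗ p1⊥) ⅋ p1)
    [⊗]  ⊢ p1, p1, (p1⊥ ⊗ p1⊥)
      [Ax]  ⊢ p1, p1⊥
      [Ax]  ⊢ p1, p1⊥

Result: YES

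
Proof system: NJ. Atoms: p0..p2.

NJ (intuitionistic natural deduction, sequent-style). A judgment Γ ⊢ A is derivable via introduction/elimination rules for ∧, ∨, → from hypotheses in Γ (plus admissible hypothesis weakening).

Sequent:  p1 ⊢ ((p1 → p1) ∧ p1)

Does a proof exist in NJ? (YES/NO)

Proof tree:
[∧I] p1 ⊢ ((p1 → p1) ∧ p1)
  [→I]  ⊢ (p1 → p1)
    [Ax] p1 ⊢ p1
  [Ax] p1 ⊢ p1

Result: YES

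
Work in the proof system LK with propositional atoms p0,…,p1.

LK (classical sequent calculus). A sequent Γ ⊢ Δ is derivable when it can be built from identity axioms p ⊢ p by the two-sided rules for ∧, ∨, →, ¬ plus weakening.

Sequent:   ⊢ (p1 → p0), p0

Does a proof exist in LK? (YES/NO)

Enumerate valuations to refute Γ ⊢ Δ:
  v=00: Γ:[] Δ:[(p1 → p0)=T, p0=F] refutes=False
  v=01: Γ:[] Δ:[(p1 → p0)=F, p0=F] refutes=True  ← countermodel

Result: NO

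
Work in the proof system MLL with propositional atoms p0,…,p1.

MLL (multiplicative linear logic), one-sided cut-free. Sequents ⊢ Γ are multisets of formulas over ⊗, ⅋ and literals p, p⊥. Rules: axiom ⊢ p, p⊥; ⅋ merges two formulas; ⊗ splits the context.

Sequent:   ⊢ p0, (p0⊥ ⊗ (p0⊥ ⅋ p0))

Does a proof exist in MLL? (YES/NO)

Proof tree:
[⊗]  ⊢ p0, (p0⊥ ⊗ (p0⊥ ⅋ p0))
  [Ax]  ⊢ p0, p0⊥
  [⅋]  ⊢ (p0⊥ ⅋ p0)
    [Ax]  ⊢ p0, p0⊥

Result: YES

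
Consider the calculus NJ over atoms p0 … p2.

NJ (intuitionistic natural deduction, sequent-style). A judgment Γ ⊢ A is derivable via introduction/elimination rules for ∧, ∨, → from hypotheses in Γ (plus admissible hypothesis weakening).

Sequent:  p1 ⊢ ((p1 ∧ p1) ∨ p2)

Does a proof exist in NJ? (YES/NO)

Derivation trace:
[∨I₁] p1 ⊢ ((p1 ∧ p1) ∨ p2)
  [∧I] p1 ⊢ (p1 ∧ p1)
    [Ax] p1 ⊢ p1
    [Ax] p1 ⊢ p1

Result: YES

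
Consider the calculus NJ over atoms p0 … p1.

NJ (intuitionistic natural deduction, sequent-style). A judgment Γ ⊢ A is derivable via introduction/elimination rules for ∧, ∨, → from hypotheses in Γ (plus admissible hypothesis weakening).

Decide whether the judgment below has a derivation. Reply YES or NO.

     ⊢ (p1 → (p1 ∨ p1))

Derivation trace:
[→I]  ⊢ (p1 → (p1 ∨ p1))
  [∨I₁] p1 ⊢ (p1 ∨ p1)
    [Ax] p1 ⊢ p1

Result: YES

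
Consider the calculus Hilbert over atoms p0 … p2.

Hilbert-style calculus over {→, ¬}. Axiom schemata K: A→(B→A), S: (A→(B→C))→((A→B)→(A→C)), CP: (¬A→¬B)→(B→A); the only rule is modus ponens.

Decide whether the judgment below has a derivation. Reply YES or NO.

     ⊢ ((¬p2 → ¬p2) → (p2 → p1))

Enumerate valuations to refute Γ ⊢ Δ:
  v=000: Γ:[] Δ:[((¬p2 → ¬p2) → (p2 → p1))=T] refutes=False
  v=001: Γ:[] Δ:[((¬p2 → ¬p2) → (p2 → p1))=F] refutes=True  ← countermodel

Result: NO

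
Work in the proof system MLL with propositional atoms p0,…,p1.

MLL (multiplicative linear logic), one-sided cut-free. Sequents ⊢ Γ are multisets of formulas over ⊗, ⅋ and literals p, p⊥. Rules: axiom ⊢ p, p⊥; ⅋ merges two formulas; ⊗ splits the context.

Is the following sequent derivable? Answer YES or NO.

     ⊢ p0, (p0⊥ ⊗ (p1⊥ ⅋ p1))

Derivation (root first):
[⊗]  ⊢ p0, (p0⊥ ⊗ (p1⊥ ⅋ p1))
  [Ax]  ⊢ p0, p0⊥
  [⅋]  ⊢ (p1⊥ ⅋ p1)
    [Ax]  ⊢ p1, p1⊥

Result: YES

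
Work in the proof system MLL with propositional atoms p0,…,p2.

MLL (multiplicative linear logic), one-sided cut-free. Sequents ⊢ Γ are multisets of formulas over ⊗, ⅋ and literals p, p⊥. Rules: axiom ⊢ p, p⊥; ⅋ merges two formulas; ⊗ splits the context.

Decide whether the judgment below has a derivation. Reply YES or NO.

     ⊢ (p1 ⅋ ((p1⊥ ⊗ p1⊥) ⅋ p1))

Derivation trace:
[⅋]  ⊢ (p1 ⅋ ((p1⊥ ⊗ p1⊥) ⅋ p1))
  [⅋]  ⊢ p1, ((p1⊥ ⊗ p1⊥) ⅋ p1)
    [⊗]  ⊢ p1, p1, (p1⊥ ⊗ p1⊥)
      [Ax]  ⊢ p1, p1⊥
      [Ax]  ⊢ p1, p1⊥

Result: YES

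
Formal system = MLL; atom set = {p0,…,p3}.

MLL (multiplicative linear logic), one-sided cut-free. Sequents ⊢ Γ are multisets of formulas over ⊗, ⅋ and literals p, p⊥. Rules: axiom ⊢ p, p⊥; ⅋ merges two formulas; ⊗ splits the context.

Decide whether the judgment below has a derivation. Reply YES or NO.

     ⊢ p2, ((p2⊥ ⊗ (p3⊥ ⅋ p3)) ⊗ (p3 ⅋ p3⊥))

Derivation trace:
[⊗]  ⊢ p2, ((p2⊥ ⊗ (p3⊥ ⅋ p3)) ⊗ (p3 ⅋ p3⊥))
  [⊗]  ⊢ p2, (p2⊥ ⊗ (p3⊥ ⅋ p3))
    [Ax]  ⊢ p2, p2⊥
    [⅋]  ⊢ (p3⊥ ⅋ p3)
      [Ax]  ⊢ p3, p3⊥
  [⅋]  ⊢ (p3 ⅋ p3⊥)
    [Ax]  ⊢ p3, p3⊥

Result: YES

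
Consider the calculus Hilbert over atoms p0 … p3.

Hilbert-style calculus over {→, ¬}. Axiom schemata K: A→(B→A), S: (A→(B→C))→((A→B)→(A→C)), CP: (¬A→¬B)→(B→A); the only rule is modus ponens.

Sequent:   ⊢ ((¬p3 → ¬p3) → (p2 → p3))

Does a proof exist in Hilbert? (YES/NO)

Truth-table refutation:
  v=0000: Γ:[] Δ:[((¬p3 → ¬p3) → (p2 → p3))=T] refutes=False
  v=0001: Γ:[] Δ:[((¬p3 → ¬p3) → (p2 → p3))=T] refutes=False
  v=0010: Γ:[] Δ:[((¬p3 → ¬p3) → (p2 → p3))=F] refutes=True  ← countermodel

Result: NO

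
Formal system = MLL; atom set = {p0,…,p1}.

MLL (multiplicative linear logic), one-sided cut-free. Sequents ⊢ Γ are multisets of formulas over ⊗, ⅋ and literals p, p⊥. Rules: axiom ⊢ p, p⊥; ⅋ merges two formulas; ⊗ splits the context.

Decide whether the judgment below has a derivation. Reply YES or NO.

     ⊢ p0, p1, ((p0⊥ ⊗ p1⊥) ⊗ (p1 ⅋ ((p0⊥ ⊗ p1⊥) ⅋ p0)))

Derivation (root first):
[⊗]  ⊢ p0, p1, ((p0⊥ ⊗ p1⊥) ⊗ (p1 ⅋ ((p0⊥ ⊗ p1⊥) ⅋ p0)))
  [⊗]  ⊢ p0, p1, (p0⊥ ⊗ p1⊥)
    [Ax]  ⊢ p0, p0⊥
    [Ax]  ⊢ p1, p1⊥
  [⅋]  ⊢ (p1 ⅋ ((p0⊥ ⊗ p1⊥) ⅋ p0))
    [⅋]  ⊢ p1, ((p0⊥ ⊗ p1⊥) ⅋ p0)
      [⊗]  ⊢ p0, p1, (p0⊥ ⊗ p1⊥)
        [Ax]  ⊢ p0, p0⊥
        [Ax]  ⊢ p1, p1⊥

Result: YES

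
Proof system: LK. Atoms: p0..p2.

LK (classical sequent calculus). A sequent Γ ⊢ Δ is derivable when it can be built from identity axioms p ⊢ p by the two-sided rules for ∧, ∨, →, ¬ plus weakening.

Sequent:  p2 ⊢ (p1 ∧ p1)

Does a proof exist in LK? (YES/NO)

Search for a countermodel by truth-table:
  v=000: Γ:[p2=F] Δ:[(p1 ∧ p1)=F] refutes=False
  v=001: Γ:[p2=T] Δ:[(p1 ∧ p1)=F] refutes=True  ← countermodel

Result: NO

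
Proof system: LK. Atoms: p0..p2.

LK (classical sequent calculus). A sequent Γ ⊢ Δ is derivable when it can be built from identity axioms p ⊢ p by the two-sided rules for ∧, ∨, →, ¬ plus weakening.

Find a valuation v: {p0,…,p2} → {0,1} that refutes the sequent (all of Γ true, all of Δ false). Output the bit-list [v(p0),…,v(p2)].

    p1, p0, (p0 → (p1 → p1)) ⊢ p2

Search for a countermodel by truth-table:
  v=000: Γ:[p1=F, p0=F, (p0 → (p1 → p1))=T] Δ:[p2=F] refutes=False
  v=001: Γ:[p1=F, p0=F, (p0 → (p1 → p1))=T] Δ:[p2=T] refutes=False
  v=010: Γ:[p1=T, p0=F, (p0 → (p1 → p1))=T] Δ:[p2=F] refutes=False
  v=011: Γ:[p1=T, p0=F, (p0 → (p1 → p1))=T] Δ:[p2=T] refutes=False
  v=100: Γ:[p1=F, p0=T, (p0 → (p1 → p1))=T] Δ:[p2=F] refutes=False
  v=101: Γ:[p1=F, p0=T, (p0 → (p1 → p1))=T] Δ:[p2=T] refutes=False
  v=110: Γ:[p1=T, p0=T, (p0 → (p1 → p1))=T] Δ:[p2=F] refutes=True  ← countermodel

Result: [1, 1, 0]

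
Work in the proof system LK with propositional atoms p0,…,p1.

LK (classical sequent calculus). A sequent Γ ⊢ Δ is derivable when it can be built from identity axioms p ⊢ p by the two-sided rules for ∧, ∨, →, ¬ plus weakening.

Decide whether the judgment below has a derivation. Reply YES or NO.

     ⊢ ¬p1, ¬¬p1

Derivation trace:
[¬R]  ⊢ ¬p1, ¬¬p1
  [¬L] ¬p1 ⊢ ¬p1
    [¬R]  ⊢ p1, ¬p1
      [Ax] p1 ⊢ p1

Result: YES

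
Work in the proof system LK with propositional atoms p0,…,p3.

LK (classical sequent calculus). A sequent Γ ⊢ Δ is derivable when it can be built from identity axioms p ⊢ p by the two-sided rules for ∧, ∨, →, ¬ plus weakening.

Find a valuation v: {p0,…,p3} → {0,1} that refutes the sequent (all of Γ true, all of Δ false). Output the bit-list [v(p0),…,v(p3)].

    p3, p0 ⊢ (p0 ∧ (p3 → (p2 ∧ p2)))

Truth-table refutation:
  v=0000: Γ:[p3=F, p0=F] Δ:[(p0 ∧ (p3 → (p2 ∧ p2)))=F] refutes=False
  v=0001: Γ:[p3=T, p0=F] Δ:[(p0 ∧ (p3 → (p2 ∧ p2)))=F] refutes=False
  v=0010: Γ:[p3=F, p0=F] Δ:[(p0 ∧ (p3 → (p2 ∧ p2)))=F] refutes=False
  v=0011: Γ:[p3=T, p0=F] Δ:[(p0 ∧ (p3 → (p2 ∧ p2)))=F] refutes=False
  v=0100: Γ:[p3=F, p0=F] Δ:[(p0 ∧ (p3 → (p2 ∧ p2)))=F] refutes=False
  v=0101: Γ:[p3=T, p0=F] Δ:[(p0 ∧ (p3 → (p2 ∧ p2)))=F] refutes=False
  v=0110: Γ:[p3=F, p0=F] Δ:[(p0 ∧ (p3 → (p2 ∧ p2)))=F] refutes=False
  v=0111: Γ:[p3=T, p0=F] Δ:[(p0 ∧ (p3 → (p2 ∧ p2)))=F] refutes=False
  v=1000: Γ:[p3=F, p0=T] Δ:[(p0 ∧ (p3 → (p2 ∧ p2)))=T] refutes=False
  v=1001: Γ:[p3=T, p0=T] Δ:[(p0 ∧ (p3 → (p2 ∧ p2)))=F] refutes=True  ← countermodel

Result: [1, 0, 0, 1]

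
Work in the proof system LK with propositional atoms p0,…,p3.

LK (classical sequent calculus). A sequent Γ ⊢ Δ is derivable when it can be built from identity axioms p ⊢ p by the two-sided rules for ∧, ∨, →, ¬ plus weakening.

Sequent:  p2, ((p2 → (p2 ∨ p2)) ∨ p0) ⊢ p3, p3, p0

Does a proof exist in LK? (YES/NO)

Truth-table refutation:
  v=0000: Γ:[p2=F, ((p2 → (p2 ∨ p2)) ∨ p0)=T] Δ:[p3=F, p3=F, p0=F] refutes=False
  v=0001: Γ:[p2=F, ((p2 → (p2 ∨ p2)) ∨ p0)=T] Δ:[p3=T, p3=T, p0=F] refutes=False
  v=0010: Γ:[p2=T, ((p2 → (p2 ∨ p2)) ∨ p0)=T] Δ:[p3=F, p3=F, p0=F] refutes=True  ← countermodel

Result: NO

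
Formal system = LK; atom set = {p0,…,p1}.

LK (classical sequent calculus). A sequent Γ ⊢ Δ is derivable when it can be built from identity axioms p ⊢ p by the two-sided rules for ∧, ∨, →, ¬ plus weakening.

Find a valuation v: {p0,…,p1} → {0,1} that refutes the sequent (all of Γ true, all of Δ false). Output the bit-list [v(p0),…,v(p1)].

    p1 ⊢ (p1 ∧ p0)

Search for a countermodel by truth-table:
  v=00: Γ:[p1=F] Δ:[(p1 ∧ p0)=F] refutes=False
  v=01: Γ:[p1=T] Δ:[(p1 ∧ p0)=F] refutes=True  ← countermodel

Result: [0, 1]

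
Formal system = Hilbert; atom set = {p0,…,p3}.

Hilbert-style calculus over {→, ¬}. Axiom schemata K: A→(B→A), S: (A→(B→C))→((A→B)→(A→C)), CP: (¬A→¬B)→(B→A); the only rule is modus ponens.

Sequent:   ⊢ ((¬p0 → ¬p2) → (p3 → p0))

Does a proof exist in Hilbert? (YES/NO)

Enumerate valuations to refute Γ ⊢ Δ:
  v=0000: Γ:[] Δ:[((¬p0 → ¬p2) → (p3 → p0))=T] refutes=False
  v=0001: Γ:[] Δ:[((¬p0 → ¬p2) → (p3 → p0))=F] refutes=True  ← countermodel

Result: NO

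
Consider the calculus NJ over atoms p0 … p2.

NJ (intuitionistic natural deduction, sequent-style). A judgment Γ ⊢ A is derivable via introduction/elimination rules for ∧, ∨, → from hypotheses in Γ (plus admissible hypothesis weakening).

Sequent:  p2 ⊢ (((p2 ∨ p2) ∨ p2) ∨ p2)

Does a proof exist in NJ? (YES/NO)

Derivation (root first):
[∨I₁] p2 ⊢ (((p2 ∨ p2) ∨ p2) ∨ p2)
  [∨I₁] p2 ⊢ ((p2 ∨ p2) ∨ p2)
    [∨I₂] p2 ⊢ (p2 ∨ p2)
      [Ax] p2 ⊢ p2

Result: YES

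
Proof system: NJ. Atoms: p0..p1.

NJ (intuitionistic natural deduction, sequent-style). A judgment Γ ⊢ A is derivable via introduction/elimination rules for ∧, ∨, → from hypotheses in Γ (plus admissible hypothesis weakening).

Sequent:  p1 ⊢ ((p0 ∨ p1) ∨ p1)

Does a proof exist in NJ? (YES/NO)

Derivation trace:
[∨I₁] p1 ⊢ ((p0 ∨ p1) ∨ p1)
  [∨I₂] p1 ⊢ (p0 ∨ p1)
    [Ax] p1 ⊢ p1

Result: YES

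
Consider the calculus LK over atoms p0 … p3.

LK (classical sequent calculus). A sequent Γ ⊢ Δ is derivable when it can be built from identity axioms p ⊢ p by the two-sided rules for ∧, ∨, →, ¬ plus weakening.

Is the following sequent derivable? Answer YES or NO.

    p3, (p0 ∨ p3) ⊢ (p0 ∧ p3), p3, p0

Proof tree:
[∨L] p3, (p0 ∨ p3) ⊢ (p0 ∧ p3), p3, p0
  [∧R] p3, p0 ⊢ (p0 ∧ p3)
    [Ax] p0 ⊢ p0
    [Ax] p3 ⊢ p3
  [WR] p3 ⊢ p3, p0
    [Ax] p3 ⊢ p3

Result: YES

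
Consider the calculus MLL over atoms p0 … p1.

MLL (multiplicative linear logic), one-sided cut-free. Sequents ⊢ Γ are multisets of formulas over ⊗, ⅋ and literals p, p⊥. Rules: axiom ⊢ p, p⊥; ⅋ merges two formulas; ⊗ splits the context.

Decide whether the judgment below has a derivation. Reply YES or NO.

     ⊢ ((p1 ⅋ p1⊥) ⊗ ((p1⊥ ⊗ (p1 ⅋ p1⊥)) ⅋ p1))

Proof tree:
[⊗]  ⊢ ((p1 ⅋ p1⊥) ⊗ ((p1⊥ ⊗ (p1 ⅋ p1⊥)) ⅋ p1))
  [⅋]  ⊢ (p1 ⅋ p1⊥)
    [Ax]  ⊢ p1, p1⊥
  [⅋]  ⊢ ((p1⊥ ⊗ (p1 ⅋ p1⊥)) ⅋ p1)
    [⊗]  ⊢ p1, (p1⊥ ⊗ (p1 ⅋ p1⊥))
      [Ax]  ⊢ p1, p1⊥
      [⅋]  ⊢ (p1 ⅋ p1⊥)
        [Ax]  ⊢ p1, p1⊥

Result: YES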